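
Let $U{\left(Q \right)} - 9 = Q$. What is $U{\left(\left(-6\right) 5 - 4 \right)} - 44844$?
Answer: $-44869$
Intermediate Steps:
$U{\left(Q \right)} = 9 + Q$
$U{\left(\left(-6\right) 5 - 4 \right)} - 44844 = \left(9 - 34\right) - 44844 = -25 - 44844 = -44869$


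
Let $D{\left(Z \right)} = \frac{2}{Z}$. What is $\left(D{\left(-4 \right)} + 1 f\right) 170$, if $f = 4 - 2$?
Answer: $255$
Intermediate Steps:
$f = 2$ ($f = 4 - 2 = 2$)
$\left(D{\left(-4 \right)} + 1 f\right) 170 = \left(\frac{2}{-4} + 1 \cdot 2\right) 170 = \left(2 \left(- \frac{1}{4}\right) + 2\right) 170 = \left(- \frac{1}{2} + 2\right) 170 = \frac{3}{2} \cdot 170 = 255$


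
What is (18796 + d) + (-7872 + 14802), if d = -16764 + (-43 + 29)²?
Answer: 9158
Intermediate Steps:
d = -16568 (d = -16764 + (-14)² = -16764 + 196 = -16568)
(18796 + d) + (-7872 + 14802) = (18796 - 16568) + (-7872 + 14802) = 2228 + 6930 = 9158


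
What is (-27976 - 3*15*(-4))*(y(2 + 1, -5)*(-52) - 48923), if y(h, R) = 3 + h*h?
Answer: 1377208412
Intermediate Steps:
y(h, R) = 3 + h**2
(-27976 - 3*15*(-4))*(y(2 + 1, -5)*(-52) - 48923) = (-27976 - 3*15*(-4))*((3 + (2 + 1)**2)*(-52) - 48923) = (-27976 - 45*(-4))*((3 + 3**2)*(-52) - 48923) = (-27976 + 180)*((3 + 9)*(-52) - 48923) = -27796*(12*(-52) - 48923) = -27796*(-624 - 48923) = -27796*(-49547) = 1377208412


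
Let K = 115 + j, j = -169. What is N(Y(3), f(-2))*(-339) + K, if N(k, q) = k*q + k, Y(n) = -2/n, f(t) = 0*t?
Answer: 172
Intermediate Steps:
f(t) = 0
N(k, q) = k + k*q
K = -54 (K = 115 - 169 = -54)
N(Y(3), f(-2))*(-339) + K = ((-2/3)*(1 + 0))*(-339) - 54 = (-2*⅓*1)*(-339) - 54 = -⅔*1*(-339) - 54 = -⅔*(-339) - 54 = 226 - 54 = 172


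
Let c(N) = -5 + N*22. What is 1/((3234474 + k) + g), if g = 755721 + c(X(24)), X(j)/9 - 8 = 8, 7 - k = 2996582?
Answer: 1/996783 ≈ 1.0032e-6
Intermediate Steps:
k = -2996575 (k = 7 - 1*2996582 = 7 - 2996582 = -2996575)
X(j) = 144 (X(j) = 72 + 9*8 = 72 + 72 = 144)
c(N) = -5 + 22*N
g = 758884 (g = 755721 + (-5 + 22*144) = 755721 + (-5 + 3168) = 755721 + 3163 = 758884)
1/((3234474 + k) + g) = 1/((3234474 - 2996575) + 758884) = 1/(237899 + 758884) = 1/996783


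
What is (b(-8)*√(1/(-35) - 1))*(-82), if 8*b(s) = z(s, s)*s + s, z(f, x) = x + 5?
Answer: -984*I*√35/35 ≈ -166.33*I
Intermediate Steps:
z(f, x) = 5 + x
b(s) = s/8 + s*(5 + s)/8 (b(s) = ((5 + s)*s + s)/8 = (s*(5 + s) + s)/8 = (s + s*(5 + s))/8 = s/8 + s*(5 + s)/8)
(b(-8)*√(1/(-35) - 1))*(-82) = (((⅛)*(-8)*(6 - 8))*√(1/(-35) - 1))*(-82) = (((⅛)*(-8)*(-2))*√(-1/35 - 1))*(-82) = (2*√(-36/35))*(-82) = (2*(6*I*√35/35))*(-82) = (12*I*√35/35)*(-82) = -984*I*√35/35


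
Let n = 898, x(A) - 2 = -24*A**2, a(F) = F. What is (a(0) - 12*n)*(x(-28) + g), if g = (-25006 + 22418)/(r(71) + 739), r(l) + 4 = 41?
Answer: 19669233444/97 ≈ 2.0278e+8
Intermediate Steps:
r(l) = 37 (r(l) = -4 + 41 = 37)
g = -647/194 (g = (-25006 + 22418)/(37 + 739) = -2588/776 = -2588*1/776 = -647/194 ≈ -3.3351)
x(A) = 2 - 24*A**2
(a(0) - 12*n)*(x(-28) + g) = (0 - 12*898)*((2 - 24*(-28)**2) - 647/194) = (0 - 10776)*((2 - 24*784) - 647/194) = -10776*((2 - 18816) - 647/194) = -10776*(-18814 - 647/194) = -10776*(-3650563/194) = 19669233444/97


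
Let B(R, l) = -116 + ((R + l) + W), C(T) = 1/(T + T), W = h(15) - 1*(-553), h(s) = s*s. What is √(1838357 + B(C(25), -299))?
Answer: √183872002/10 ≈ 1356.0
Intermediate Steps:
h(s) = s²
W = 778 (W = 15² - 1*(-553) = 225 + 553 = 778)
C(T) = 1/(2*T)
B(R, l) = 662 + R + l (B(R, l) = -116 + ((R + l) + 778) = -116 + (778 + R + l) = 662 + R + l)
√(1838357 + B(C(25), -299)) = √(1838357 + (662 + (½)/25 - 299)) = √(1838357 + (662 + (½)*(1/25) - 299)) = √(1838357 + (662 + 1/50 - 299)) = √(1838357 + 18151/50) = √(91936001/50) = √183872002/10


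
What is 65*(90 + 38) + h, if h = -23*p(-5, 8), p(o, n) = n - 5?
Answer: 8251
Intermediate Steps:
p(o, n) = -5 + n
h = -69 (h = -23*(-5 + 8) = -23*3 = -69)
65*(90 + 38) + h = 65*(90 + 38) - 69 = 65*128 - 69 = 8320 - 69 = 8251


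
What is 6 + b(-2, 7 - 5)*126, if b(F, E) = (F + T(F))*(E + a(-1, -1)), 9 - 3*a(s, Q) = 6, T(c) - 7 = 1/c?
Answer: 1707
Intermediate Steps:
T(c) = 7 + 1/c
a(s, Q) = 1 (a(s, Q) = 3 - 1/3*6 = 3 - 2 = 1)
b(F, E) = (1 + E)*(7 + F + 1/F) (b(F, E) = (F + (7 + 1/F))*(E + 1) = (7 + F + 1/F)*(1 + E) = (1 + E)*(7 + F + 1/F))
6 + b(-2, 7 - 5)*126 = 6 + (7 - 2 + 1/(-2) + 7*(7 - 5) + (7 - 5)*(-2) + (7 - 5)/(-2))*126 = 6 + (7 - 2 - 1/2 + 7*2 + 2*(-2) + 2*(-1/2))*126 = 6 + (7 - 2 - 1/2 + 14 - 4 - 1)*126 = 6 + (27/2)*126 = 6 + 1701 = 1707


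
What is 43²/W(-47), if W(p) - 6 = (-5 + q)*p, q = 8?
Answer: -1849/135 ≈ -13.696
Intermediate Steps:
W(p) = 6 + 3*p (W(p) = 6 + (-5 + 8)*p = 6 + 3*p)
43²/W(-47) = 43²/(6 + 3*(-47)) = 1849/(6 - 141) = 1849/(-135) = 1849*(-1/135) = -1849/135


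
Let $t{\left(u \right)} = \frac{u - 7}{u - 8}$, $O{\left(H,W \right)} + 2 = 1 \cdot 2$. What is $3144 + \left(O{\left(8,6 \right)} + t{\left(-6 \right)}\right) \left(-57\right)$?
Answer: $\frac{43275}{14} \approx 3091.1$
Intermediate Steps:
$O{\left(H,W \right)} = 0$ ($O{\left(H,W \right)} = -2 + 1 \cdot 2 = -2 + 2 = 0$)
$t{\left(u \right)} = \frac{-7 + u}{-8 + u}$
$3144 + \left(O{\left(8,6 \right)} + t{\left(-6 \right)}\right) \left(-57\right) = 3144 + \left(0 + \frac{-7 - 6}{-8 - 6}\right) \left(-57\right) = 3144 + \left(0 + \frac{1}{-14} \left(-13\right)\right) \left(-57\right) = 3144 + \left(0 - - \frac{13}{14}\right) \left(-57\right) = 3144 + \left(0 + \frac{13}{14}\right) \left(-57\right) = 3144 + \frac{13}{14} \left(-57\right) = 3144 - \frac{741}{14} = \frac{43275}{14}$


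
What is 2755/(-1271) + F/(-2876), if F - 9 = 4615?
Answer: -3450121/913849 ≈ -3.7754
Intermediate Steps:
F = 4624 (F = 9 + 4615 = 4624)
2755/(-1271) + F/(-2876) = 2755/(-1271) + 4624/(-2876) = 2755*(-1/1271) + 4624*(-1/2876) = -2755/1271 - 1156/719 = -3450121/913849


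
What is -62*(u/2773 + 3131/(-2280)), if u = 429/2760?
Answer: 3095100419/36354030 ≈ 85.138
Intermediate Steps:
u = 143/920 (u = 429*(1/2760) = 143/920 ≈ 0.15543)
-62*(u/2773 + 3131/(-2280)) = -62*((143/920)/2773 + 3131/(-2280)) = -62*((143/920)*(1/2773) + 3131*(-1/2280)) = -62*(143/2551160 - 3131/2280) = -62*(-99841949/72708060) = 3095100419/36354030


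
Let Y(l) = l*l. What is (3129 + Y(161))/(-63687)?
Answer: -29050/63687 ≈ -0.45614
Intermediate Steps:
Y(l) = l**2
(3129 + Y(161))/(-63687) = (3129 + 161**2)/(-63687) = (3129 + 25921)*(-1/63687) = 29050*(-1/63687) = -29050/63687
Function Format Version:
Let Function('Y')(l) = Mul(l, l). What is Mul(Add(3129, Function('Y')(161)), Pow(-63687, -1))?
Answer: Rational(-29050, 63687) ≈ -0.45614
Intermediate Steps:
Function('Y')(l) = Pow(l, 2)
Mul(Add(3129, Function('Y')(161)), Pow(-63687, -1)) = Mul(Add(3129, Pow(161, 2)), Pow(-63687, -1)) = Mul(Add(3129, 25921), Rational(-1, 63687)) = Mul(29050, Rational(-1, 63687)) = Rational(-29050, 63687)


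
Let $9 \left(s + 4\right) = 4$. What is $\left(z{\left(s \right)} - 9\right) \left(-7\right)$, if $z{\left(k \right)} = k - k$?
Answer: $63$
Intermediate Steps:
$s = - \frac{32}{9}$ ($s = -4 + \frac{1}{9} \cdot 4 = -4 + \frac{4}{9} = - \frac{32}{9} \approx -3.5556$)
$z{\left(k \right)} = 0$
$\left(z{\left(s \right)} - 9\right) \left(-7\right) = \left(0 - 9\right) \left(-7\right) = \left(-9\right) \left(-7\right) = 63$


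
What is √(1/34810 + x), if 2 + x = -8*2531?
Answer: I*√7049024990/590 ≈ 142.3*I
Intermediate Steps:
x = -20250 (x = -2 - 8*2531 = -2 - 20248 = -20250)
√(1/34810 + x) = √(1/34810 - 20250) = √(-704902499/34810) = I*√7049024990/590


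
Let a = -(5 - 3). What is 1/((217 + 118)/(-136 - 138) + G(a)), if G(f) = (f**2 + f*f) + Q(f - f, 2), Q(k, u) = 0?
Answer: 274/1857 ≈ 0.14755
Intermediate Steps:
a = -2 (a = -1*2 = -2)
G(f) = 2*f**2 (G(f) = (f**2 + f*f) + 0 = (f**2 + f**2) + 0 = 2*f**2 + 0 = 2*f**2)
1/((217 + 118)/(-136 - 138) + G(a)) = 1/((217 + 118)/(-136 - 138) + 2*(-2)**2) = 1/(335/(-274) + 2*4) = 1/(335*(-1/274) + 8) = 1/(-335/274 + 8) = 1/(1857/274) = 274/1857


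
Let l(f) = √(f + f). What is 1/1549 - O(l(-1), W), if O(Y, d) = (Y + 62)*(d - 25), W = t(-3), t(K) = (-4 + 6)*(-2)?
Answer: 2785103/1549 + 29*I*√2 ≈ 1798.0 + 41.012*I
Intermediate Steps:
t(K) = -4 (t(K) = 2*(-2) = -4)
W = -4
l(f) = √2*√f (l(f) = √(2*f) = √2*√f)
O(Y, d) = (-25 + d)*(62 + Y) (O(Y, d) = (62 + Y)*(-25 + d) = (-25 + d)*(62 + Y))
1/1549 - O(l(-1), W) = 1/1549 - (-1550 - 25*√2*√(-1) + 62*(-4) + (√2*√(-1))*(-4)) = 1/1549 - (-1550 - 25*√2*I - 248 + (√2*I)*(-4)) = 1/1549 - (-1550 - 25*I*√2 - 248 + (I*√2)*(-4)) = 1/1549 - (-1550 - 25*I*√2 - 248 - 4*I*√2) = 1/1549 - (-1798 - 29*I*√2) = 1/1549 + (1798 + 29*I*√2) = 2785103/1549 + 29*I*√2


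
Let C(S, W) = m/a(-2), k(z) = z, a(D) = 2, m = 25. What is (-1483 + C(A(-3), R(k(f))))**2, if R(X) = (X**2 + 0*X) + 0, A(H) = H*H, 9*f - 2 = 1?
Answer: 8649481/4 ≈ 2.1624e+6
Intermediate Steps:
f = 1/3 (f = 2/9 + (1/9)*1 = 2/9 + 1/9 = 1/3 ≈ 0.33333)
A(H) = H**2
R(X) = X**2 (R(X) = (X**2 + 0) + 0 = X**2 + 0 = X**2)
C(S, W) = 25/2
(-1483 + C(A(-3), R(k(f))))**2 = (-1483 + 25/2)**2 = (-2941/2)**2 = 8649481/4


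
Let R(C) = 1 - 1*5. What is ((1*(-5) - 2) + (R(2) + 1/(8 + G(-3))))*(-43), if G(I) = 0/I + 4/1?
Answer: 5633/12 ≈ 469.42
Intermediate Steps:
R(C) = -4 (R(C) = 1 - 5 = -4)
G(I) = 4 (G(I) = 0 + 4*1 = 0 + 4 = 4)
((1*(-5) - 2) + (R(2) + 1/(8 + G(-3))))*(-43) = ((1*(-5) - 2) + (-4 + 1/(8 + 4)))*(-43) = ((-5 - 2) + (-4 + 1/12))*(-43) = (-7 + (-4 + 1/12))*(-43) = (-7 - 47/12)*(-43) = -131/12*(-43) = 5633/12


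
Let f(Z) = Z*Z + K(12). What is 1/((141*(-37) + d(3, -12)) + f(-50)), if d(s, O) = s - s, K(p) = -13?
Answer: -1/2730 ≈ -0.00036630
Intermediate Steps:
d(s, O) = 0
f(Z) = -13 + Z**2 (f(Z) = Z*Z - 13 = Z**2 - 13 = -13 + Z**2)
1/((141*(-37) + d(3, -12)) + f(-50)) = 1/((141*(-37) + 0) + (-13 + (-50)**2)) = 1/((-5217 + 0) + (-13 + 2500)) = 1/(-5217 + 2487) = 1/(-2730) = -1/2730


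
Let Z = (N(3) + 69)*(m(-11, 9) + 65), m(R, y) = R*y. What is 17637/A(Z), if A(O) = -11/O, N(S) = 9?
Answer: 46773324/11 ≈ 4.2521e+6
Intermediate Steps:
Z = -2652 (Z = (9 + 69)*(-11*9 + 65) = 78*(-99 + 65) = 78*(-34) = -2652)
17637/A(Z) = 17637/((-11/(-2652))) = 17637/((-11*(-1/2652))) = 17637/(11/2652) = 17637*(2652/11) = 46773324/11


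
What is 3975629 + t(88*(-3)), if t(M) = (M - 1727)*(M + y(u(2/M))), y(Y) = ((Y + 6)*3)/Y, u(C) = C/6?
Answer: 32878976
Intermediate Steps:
u(C) = C/6 (u(C) = C*(⅙) = C/6)
y(Y) = (18 + 3*Y)/Y (y(Y) = ((6 + Y)*3)/Y = (18 + 3*Y)/Y)
t(M) = (-1727 + M)*(3 + 55*M) (t(M) = (M - 1727)*(M + (3 + 18/(((2/M)/6)))) = (-1727 + M)*(M + (3 + 18/((1/(3*M))))) = (-1727 + M)*(M + (3 + 18*(3*M))) = (-1727 + M)*(M + (3 + 54*M)) = (-1727 + M)*(3 + 55*M))
3975629 + t(88*(-3)) = 3975629 + (-5181 - 8358416*(-3) + 55*(88*(-3))²) = 3975629 + (-5181 - 94982*(-264) + 55*(-264)²) = 3975629 + (-5181 + 25075248 + 55*69696) = 3975629 + (-5181 + 25075248 + 3833280) = 3975629 + 28903347 = 32878976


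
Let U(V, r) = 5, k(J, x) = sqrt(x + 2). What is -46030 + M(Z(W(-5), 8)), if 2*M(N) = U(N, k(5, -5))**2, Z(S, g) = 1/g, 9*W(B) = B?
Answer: -92035/2 ≈ -46018.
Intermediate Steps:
W(B) = B/9
k(J, x) = sqrt(2 + x)
M(N) = 25/2 (M(N) = (1/2)*5**2 = (1/2)*25 = 25/2)
-46030 + M(Z(W(-5), 8)) = -46030 + 25/2 = -92035/2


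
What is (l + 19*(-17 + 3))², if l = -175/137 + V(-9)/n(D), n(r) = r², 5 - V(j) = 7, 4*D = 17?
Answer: 112078153369809/1567605649 ≈ 71496.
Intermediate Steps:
D = 17/4 (D = (¼)*17 = 17/4 ≈ 4.2500)
V(j) = -2 (V(j) = 5 - 1*7 = 5 - 7 = -2)
l = -54959/39593 (l = -175/137 - 2/((17/4)²) = -175*1/137 - 2/289/16 = -175/137 - 2*16/289 = -175/137 - 32/289 = -54959/39593 ≈ -1.3881)
(l + 19*(-17 + 3))² = (-54959/39593 + 19*(-17 + 3))² = (-54959/39593 + 19*(-14))² = (-54959/39593 - 266)² = (-10586697/39593)² = 112078153369809/1567605649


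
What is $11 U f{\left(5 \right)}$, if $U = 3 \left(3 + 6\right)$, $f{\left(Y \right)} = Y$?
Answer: $1485$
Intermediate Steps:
$U = 27$ ($U = 3 \cdot 9 = 27$)
$11 U f{\left(5 \right)} = 11 \cdot 27 \cdot 5 = 297 \cdot 5 = 1485$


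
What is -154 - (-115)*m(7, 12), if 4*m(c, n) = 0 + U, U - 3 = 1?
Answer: -39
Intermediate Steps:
U = 4 (U = 3 + 1 = 4)
m(c, n) = 1 (m(c, n) = (0 + 4)/4 = (¼)*4 = 1)
-154 - (-115)*m(7, 12) = -154 - (-115) = -154 - 115*(-1) = -154 + 115 = -39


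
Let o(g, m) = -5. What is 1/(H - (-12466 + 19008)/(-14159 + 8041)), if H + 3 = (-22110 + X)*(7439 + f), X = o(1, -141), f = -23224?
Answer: 3059/1067851850319 ≈ 2.8646e-9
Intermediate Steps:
X = -5
H = 349085272 (H = -3 + (-22110 - 5)*(7439 - 23224) = -3 - 22115*(-15785) = -3 + 349085275 = 349085272)
1/(H - (-12466 + 19008)/(-14159 + 8041)) = 1/(349085272 - (-12466 + 19008)/(-14159 + 8041)) = 1/(349085272 - 6542/(-6118)) = 1/(349085272 - 6542*(-1)/6118) = 1/(349085272 - 1*(-3271/3059)) = 1/(349085272 + 3271/3059) = 1/(1067851850319/3059) = 3059/1067851850319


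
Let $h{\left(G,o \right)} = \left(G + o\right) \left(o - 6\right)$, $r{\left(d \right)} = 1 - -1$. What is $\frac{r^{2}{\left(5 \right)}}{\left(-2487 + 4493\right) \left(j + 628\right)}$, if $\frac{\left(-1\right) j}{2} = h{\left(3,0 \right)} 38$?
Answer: $\frac{1}{1000994} \approx 9.9901 \cdot 10^{-7}$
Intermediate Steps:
$r{\left(d \right)} = 2$ ($r{\left(d \right)} = 1 + 1 = 2$)
$h{\left(G,o \right)} = \left(-6 + o\right) \left(G + o\right)$ ($h{\left(G,o \right)} = \left(G + o\right) \left(-6 + o\right) = \left(-6 + o\right) \left(G + o\right)$)
$j = 1368$ ($j = - 2 \left(0^{2} - 18 - 0 + 3 \cdot 0\right) 38 = - 2 \left(0 - 18 + 0 + 0\right) 38 = - 2 \left(\left(-18\right) 38\right) = \left(-2\right) \left(-684\right) = 1368$)
$\frac{r^{2}{\left(5 \right)}}{\left(-2487 + 4493\right) \left(j + 628\right)} = \frac{2^{2}}{\left(-2487 + 4493\right) \left(1368 + 628\right)} = \frac{4}{2006 \cdot 1996} = \frac{4}{4003976} = 4 \cdot \frac{1}{4003976} = \frac{1}{1000994}$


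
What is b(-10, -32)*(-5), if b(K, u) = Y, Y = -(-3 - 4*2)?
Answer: -55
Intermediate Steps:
Y = 11 (Y = -(-3 - 8) = -1*(-11) = 11)
b(K, u) = 11
b(-10, -32)*(-5) = 11*(-5) = -55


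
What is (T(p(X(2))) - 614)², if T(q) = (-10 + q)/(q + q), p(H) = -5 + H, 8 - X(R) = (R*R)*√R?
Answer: 794735681/2116 - 563820*√2/529 ≈ 3.7408e+5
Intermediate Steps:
X(R) = 8 - R^(5/2) (X(R) = 8 - R*R*√R = 8 - R²*√R = 8 - R^(5/2))
T(q) = (-10 + q)/(2*q) (T(q) = (-10 + q)/((2*q)) = (-10 + q)*(1/(2*q)) = (-10 + q)/(2*q))
(T(p(X(2))) - 614)² = ((-10 + (-5 + (8 - 2^(5/2))))/(2*(-5 + (8 - 2^(5/2)))) - 614)² = ((-10 + (-5 + (8 - 4*√2)))/(2*(-5 + (8 - 4*√2))) - 614)² = ((-10 + (3 - 4*√2))/(2*(3 - 4*√2)) - 614)² = ((-7 - 4*√2)/(2*(3 - 4*√2)) - 614)² = (-614 + (-7 - 4*√2)/(2*(3 - 4*√2)))²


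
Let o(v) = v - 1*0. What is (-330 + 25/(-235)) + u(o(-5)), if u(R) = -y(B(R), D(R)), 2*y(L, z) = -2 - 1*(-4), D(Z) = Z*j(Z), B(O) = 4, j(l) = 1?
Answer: -15562/47 ≈ -331.11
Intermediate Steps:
o(v) = v (o(v) = v + 0 = v)
D(Z) = Z (D(Z) = Z*1 = Z)
y(L, z) = 1 (y(L, z) = (-2 - 1*(-4))/2 = (-2 + 4)/2 = (½)*2 = 1)
u(R) = -1 (u(R) = -1*1 = -1)
(-330 + 25/(-235)) + u(o(-5)) = (-330 + 25/(-235)) - 1 = (-330 + 25*(-1/235)) - 1 = (-330 - 5/47) - 1 = -15515/47 - 1 = -15562/47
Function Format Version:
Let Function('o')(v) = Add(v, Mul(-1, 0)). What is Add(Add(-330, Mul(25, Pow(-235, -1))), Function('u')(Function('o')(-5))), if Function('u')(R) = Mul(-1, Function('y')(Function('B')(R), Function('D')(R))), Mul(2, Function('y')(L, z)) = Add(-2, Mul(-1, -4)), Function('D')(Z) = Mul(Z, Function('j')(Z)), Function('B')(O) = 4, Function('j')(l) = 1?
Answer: Rational(-15562, 47) ≈ -331.11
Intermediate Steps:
Function('o')(v) = v (Function('o')(v) = Add(v, 0) = v)
Function('D')(Z) = Z (Function('D')(Z) = Mul(Z, 1) = Z)
Function('y')(L, z) = 1 (Function('y')(L, z) = Mul(Rational(1, 2), Add(-2, Mul(-1, -4))) = Mul(Rational(1, 2), Add(-2, 4)) = Mul(Rational(1, 2), 2) = 1)
Function('u')(R) = -1 (Function('u')(R) = Mul(-1, 1) = -1)
Add(Add(-330, Mul(25, Pow(-235, -1))), Function('u')(Function('o')(-5))) = Add(Add(-330, Mul(25, Pow(-235, -1))), -1) = Add(Add(-330, Mul(25, Rational(-1, 235))), -1) = Add(Add(-330, Rational(-5, 47)), -1) = Add(Rational(-15515, 47), -1) = Rational(-15562, 47)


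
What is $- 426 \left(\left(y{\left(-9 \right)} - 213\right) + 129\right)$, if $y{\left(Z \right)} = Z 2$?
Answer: $43452$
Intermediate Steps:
$y{\left(Z \right)} = 2 Z$
$- 426 \left(\left(y{\left(-9 \right)} - 213\right) + 129\right) = - 426 \left(\left(2 \left(-9\right) - 213\right) + 129\right) = - 426 \left(\left(-18 - 213\right) + 129\right) = - 426 \left(-231 + 129\right) = \left(-426\right) \left(-102\right) = 43452$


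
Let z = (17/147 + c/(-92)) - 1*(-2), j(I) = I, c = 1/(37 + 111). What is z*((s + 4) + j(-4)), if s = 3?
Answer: 4234429/667184 ≈ 6.3467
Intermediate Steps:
c = 1/148 ≈ 0.0067568
z = 4234429/2001552 (z = (17/147 + (1/148)/(-92)) - 1*(-2) = (17*(1/147) + (1/148)*(-1/92)) + 2 = (17/147 - 1/13616) + 2 = 231325/2001552 + 2 = 4234429/2001552 ≈ 2.1156)
z*((s + 4) + j(-4)) = 4234429*((3 + 4) - 4)/2001552 = 4234429*(7 - 4)/2001552 = (4234429/2001552)*3 = 4234429/667184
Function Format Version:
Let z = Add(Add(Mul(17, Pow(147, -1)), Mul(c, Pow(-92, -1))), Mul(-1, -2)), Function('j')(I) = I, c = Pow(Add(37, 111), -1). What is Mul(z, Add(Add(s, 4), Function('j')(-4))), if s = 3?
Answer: Rational(4234429, 667184) ≈ 6.3467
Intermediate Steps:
c = Rational(1, 148) (c = Pow(148, -1) = Rational(1, 148) ≈ 0.0067568)
z = Rational(4234429, 2001552) (z = Add(Add(Mul(17, Pow(147, -1)), Mul(Rational(1, 148), Pow(-92, -1))), Mul(-1, -2)) = Add(Add(Mul(17, Rational(1, 147)), Mul(Rational(1, 148), Rational(-1, 92))), 2) = Add(Add(Rational(17, 147), Rational(-1, 13616)), 2) = Add(Rational(231325, 2001552), 2) = Rational(4234429, 2001552) ≈ 2.1156)
Mul(z, Add(Add(s, 4), Function('j')(-4))) = Mul(Rational(4234429, 2001552), Add(Add(3, 4), -4)) = Mul(Rational(4234429, 2001552), Add(7, -4)) = Mul(Rational(4234429, 2001552), 3) = Rational(4234429, 667184)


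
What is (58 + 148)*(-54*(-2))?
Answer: 22248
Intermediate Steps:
(58 + 148)*(-54*(-2)) = 206*108 = 22248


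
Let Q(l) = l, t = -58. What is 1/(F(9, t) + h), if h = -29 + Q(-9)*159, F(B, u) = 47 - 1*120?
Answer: -1/1533 ≈ -0.00065232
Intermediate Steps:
F(B, u) = -73 (F(B, u) = 47 - 120 = -73)
h = -1460 (h = -29 - 9*159 = -29 - 1431 = -1460)
1/(F(9, t) + h) = 1/(-73 - 1460) = 1/(-1533) = -1/1533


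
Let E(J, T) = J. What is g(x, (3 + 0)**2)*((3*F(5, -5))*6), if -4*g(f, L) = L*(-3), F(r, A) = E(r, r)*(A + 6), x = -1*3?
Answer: 1215/2 ≈ 607.50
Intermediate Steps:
x = -3
F(r, A) = r*(6 + A) (F(r, A) = r*(A + 6) = r*(6 + A))
g(f, L) = 3*L/4 (g(f, L) = -L*(-3)/4 = -(-3)*L/4 = 3*L/4)
g(x, (3 + 0)**2)*((3*F(5, -5))*6) = (3*(3 + 0)**2/4)*((3*(5*(6 - 5)))*6) = ((3/4)*3**2)*((3*(5*1))*6) = ((3/4)*9)*((3*5)*6) = 27*(15*6)/4 = (27/4)*90 = 1215/2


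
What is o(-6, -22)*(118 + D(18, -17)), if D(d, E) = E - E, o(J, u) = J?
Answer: -708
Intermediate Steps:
D(d, E) = 0
o(-6, -22)*(118 + D(18, -17)) = -6*(118 + 0) = -6*118 = -708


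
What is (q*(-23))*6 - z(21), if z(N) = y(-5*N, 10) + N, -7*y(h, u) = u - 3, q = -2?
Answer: 256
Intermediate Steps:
y(h, u) = 3/7 - u/7 (y(h, u) = -(u - 3)/7 = -(-3 + u)/7 = 3/7 - u/7)
z(N) = -1 + N (z(N) = (3/7 - ⅐*10) + N = (3/7 - 10/7) + N = -1 + N)
(q*(-23))*6 - z(21) = -2*(-23)*6 - (-1 + 21) = 46*6 - 1*20 = 276 - 20 = 256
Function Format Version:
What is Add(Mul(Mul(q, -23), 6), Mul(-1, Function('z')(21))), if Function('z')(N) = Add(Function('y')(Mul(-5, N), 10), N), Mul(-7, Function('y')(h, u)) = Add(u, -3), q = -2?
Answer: 256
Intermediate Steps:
Function('y')(h, u) = Add(Rational(3, 7), Mul(Rational(-1, 7), u)) (Function('y')(h, u) = Mul(Rational(-1, 7), Add(u, -3)) = Mul(Rational(-1, 7), Add(-3, u)) = Add(Rational(3, 7), Mul(Rational(-1, 7), u)))
Function('z')(N) = Add(-1, N) (Function('z')(N) = Add(Add(Rational(3, 7), Mul(Rational(-1, 7), 10)), N) = Add(Add(Rational(3, 7), Rational(-10, 7)), N) = Add(-1, N))
Add(Mul(Mul(q, -23), 6), Mul(-1, Function('z')(21))) = Add(Mul(Mul(-2, -23), 6), Mul(-1, Add(-1, 21))) = Add(Mul(46, 6), Mul(-1, 20)) = Add(276, -20) = 256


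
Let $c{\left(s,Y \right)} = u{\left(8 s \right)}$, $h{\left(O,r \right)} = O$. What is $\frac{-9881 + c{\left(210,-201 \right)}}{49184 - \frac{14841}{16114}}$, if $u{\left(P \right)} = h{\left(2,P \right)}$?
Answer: $- \frac{159190206}{792536135} \approx -0.20086$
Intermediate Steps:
$u{\left(P \right)} = 2$
$c{\left(s,Y \right)} = 2$
$\frac{-9881 + c{\left(210,-201 \right)}}{49184 - \frac{14841}{16114}} = \frac{-9881 + 2}{49184 - \frac{14841}{16114}} = - \frac{9879}{49184 - \frac{14841}{16114}} = - \frac{9879}{\frac{792536135}{16114}} = \left(-9879\right) \frac{16114}{792536135} = - \frac{159190206}{792536135}$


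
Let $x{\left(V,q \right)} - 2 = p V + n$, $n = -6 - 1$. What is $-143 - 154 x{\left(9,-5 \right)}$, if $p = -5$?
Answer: $7557$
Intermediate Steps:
$n = -7$
$x{\left(V,q \right)} = -5 - 5 V$ ($x{\left(V,q \right)} = 2 - \left(7 + 5 V\right) = -5 - 5 V$)
$-143 - 154 x{\left(9,-5 \right)} = -143 - 154 \left(-5 - 45\right) = -143 - -7700 = -143 + 7700 = 7557$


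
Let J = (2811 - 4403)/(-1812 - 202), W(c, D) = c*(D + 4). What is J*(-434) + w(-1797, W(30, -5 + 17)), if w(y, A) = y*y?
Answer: 3251467999/1007 ≈ 3.2289e+6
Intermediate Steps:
W(c, D) = c*(4 + D)
w(y, A) = y**2
J = 796/1007 (J = -1592/(-2014) = -1592*(-1/2014) = 796/1007 ≈ 0.79047)
J*(-434) + w(-1797, W(30, -5 + 17)) = (796/1007)*(-434) + (-1797)**2 = -345464/1007 + 3229209 = 3251467999/1007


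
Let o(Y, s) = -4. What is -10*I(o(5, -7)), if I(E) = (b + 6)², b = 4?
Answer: -1000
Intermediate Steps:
I(E) = 100 (I(E) = (4 + 6)² = 10² = 100)
-10*I(o(5, -7)) = -10*100 = -1000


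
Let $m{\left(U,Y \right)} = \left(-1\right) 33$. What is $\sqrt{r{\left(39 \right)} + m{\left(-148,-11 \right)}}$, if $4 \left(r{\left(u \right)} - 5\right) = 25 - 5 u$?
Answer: $\frac{i \sqrt{282}}{2} \approx 8.3964 i$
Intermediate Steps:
$r{\left(u \right)} = \frac{45}{4} - \frac{5 u}{4}$ ($r{\left(u \right)} = 5 + \frac{25 - 5 u}{4} = 5 - \left(- \frac{25}{4} + \frac{5 u}{4}\right) = \frac{45}{4} - \frac{5 u}{4}$)
$m{\left(U,Y \right)} = -33$
$\sqrt{r{\left(39 \right)} + m{\left(-148,-11 \right)}} = \sqrt{\left(\frac{45}{4} - \frac{195}{4}\right) - 33} = \sqrt{- \frac{75}{2} - 33} = \sqrt{- \frac{141}{2}} = \frac{i \sqrt{282}}{2}$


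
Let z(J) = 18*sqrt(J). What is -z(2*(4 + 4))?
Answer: -72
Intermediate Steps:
-z(2*(4 + 4)) = -18*sqrt(2*(4 + 4)) = -18*sqrt(2*8) = -18*sqrt(16) = -18*4 = -1*72 = -72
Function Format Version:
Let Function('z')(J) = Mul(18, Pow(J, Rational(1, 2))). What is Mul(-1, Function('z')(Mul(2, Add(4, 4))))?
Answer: -72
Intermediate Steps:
Mul(-1, Function('z')(Mul(2, Add(4, 4)))) = Mul(-1, Mul(18, Pow(Mul(2, Add(4, 4)), Rational(1, 2)))) = Mul(-1, Mul(18, Pow(Mul(2, 8), Rational(1, 2)))) = Mul(-1, Mul(18, Pow(16, Rational(1, 2)))) = Mul(-1, Mul(18, 4)) = Mul(-1, 72) = -72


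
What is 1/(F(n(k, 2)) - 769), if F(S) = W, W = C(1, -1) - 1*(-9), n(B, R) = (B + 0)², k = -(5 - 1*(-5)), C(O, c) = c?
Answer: -1/761 ≈ -0.0013141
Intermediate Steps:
k = -10 (k = -(5 + 5) = -1*10 = -10)
n(B, R) = B²
W = 8 (W = -1 - 1*(-9) = -1 + 9 = 8)
F(S) = 8
1/(F(n(k, 2)) - 769) = 1/(8 - 769) = 1/(-761) = -1/761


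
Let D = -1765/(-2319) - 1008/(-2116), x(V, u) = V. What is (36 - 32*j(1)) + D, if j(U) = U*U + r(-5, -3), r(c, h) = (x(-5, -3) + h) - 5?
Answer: 516753493/1226751 ≈ 421.24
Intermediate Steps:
r(c, h) = -10 + h (r(c, h) = (-5 + h) - 5 = -10 + h)
j(U) = -13 + U**2 (j(U) = U*U + (-10 - 3) = U**2 - 13 = -13 + U**2)
D = 1518073/1226751 (D = -1765*(-1/2319) - 1008*(-1/2116) = 1765/2319 + 252/529 = 1518073/1226751 ≈ 1.2375)
(36 - 32*j(1)) + D = (36 - 32*(-13 + 1**2)) + 1518073/1226751 = (36 - 32*(-13 + 1)) + 1518073/1226751 = (36 - 32*(-12)) + 1518073/1226751 = (36 + 384) + 1518073/1226751 = 420 + 1518073/1226751 = 516753493/1226751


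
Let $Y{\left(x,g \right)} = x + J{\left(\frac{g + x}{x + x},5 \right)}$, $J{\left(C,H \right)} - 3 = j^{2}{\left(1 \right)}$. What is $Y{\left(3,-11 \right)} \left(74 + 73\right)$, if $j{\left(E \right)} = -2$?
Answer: $1470$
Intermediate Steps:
$J{\left(C,H \right)} = 7$ ($J{\left(C,H \right)} = 3 + \left(-2\right)^{2} = 3 + 4 = 7$)
$Y{\left(x,g \right)} = 7 + x$ ($Y{\left(x,g \right)} = x + 7 = 7 + x$)
$Y{\left(3,-11 \right)} \left(74 + 73\right) = \left(7 + 3\right) \left(74 + 73\right) = 10 \cdot 147 = 1470$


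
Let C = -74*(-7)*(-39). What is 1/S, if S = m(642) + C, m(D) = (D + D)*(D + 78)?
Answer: 1/904278 ≈ 1.1059e-6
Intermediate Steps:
m(D) = 2*D*(78 + D) (m(D) = (2*D)*(78 + D) = 2*D*(78 + D))
C = -20202 (C = 518*(-39) = -20202)
S = 904278 (S = 2*642*(78 + 642) - 20202 = 2*642*720 - 20202 = 924480 - 20202 = 904278)
1/S = 1/904278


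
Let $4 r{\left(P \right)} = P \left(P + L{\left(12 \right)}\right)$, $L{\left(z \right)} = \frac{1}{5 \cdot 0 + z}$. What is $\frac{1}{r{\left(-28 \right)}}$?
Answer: $\frac{12}{2345} \approx 0.0051173$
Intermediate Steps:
$L{\left(z \right)} = \frac{1}{z}$ ($L{\left(z \right)} = \frac{1}{0 + z} = \frac{1}{z}$)
$r{\left(P \right)} = \frac{P \left(\frac{1}{12} + P\right)}{4}$ ($r{\left(P \right)} = \frac{P \left(P + \frac{1}{12}\right)}{4} = \frac{P \left(\frac{1}{12} + P\right)}{4}$)
$\frac{1}{r{\left(-28 \right)}} = \frac{1}{\frac{1}{48} \left(-28\right) \left(1 + 12 \left(-28\right)\right)} = \frac{1}{\frac{1}{48} \left(-28\right) \left(1 - 336\right)} = \frac{1}{\frac{1}{48} \left(-28\right) \left(-335\right)} = \frac{1}{\frac{2345}{12}} = \frac{12}{2345}$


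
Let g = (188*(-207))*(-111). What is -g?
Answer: -4319676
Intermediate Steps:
g = 4319676 (g = -38916*(-111) = 4319676)
-g = -1*4319676 = -4319676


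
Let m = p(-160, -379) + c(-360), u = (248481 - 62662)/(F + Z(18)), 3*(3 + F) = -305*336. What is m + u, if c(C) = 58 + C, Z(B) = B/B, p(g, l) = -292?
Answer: -20478047/34162 ≈ -599.44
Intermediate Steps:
Z(B) = 1
F = -34163 (F = -3 + (-305*336)/3 = -3 + (⅓)*(-102480) = -3 - 34160 = -34163)
u = -185819/34162 (u = (248481 - 62662)/(-34163 + 1) = 185819/(-34162) = 185819*(-1/34162) = -185819/34162 ≈ -5.4393)
m = -594 (m = -292 + (58 - 360) = -292 - 302 = -594)
m + u = -594 - 185819/34162 = -20478047/34162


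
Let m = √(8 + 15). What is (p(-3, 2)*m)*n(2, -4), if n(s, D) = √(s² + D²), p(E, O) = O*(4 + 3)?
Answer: 28*√115 ≈ 300.27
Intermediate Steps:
p(E, O) = 7*O (p(E, O) = O*7 = 7*O)
m = √23 ≈ 4.7958
n(s, D) = √(D² + s²)
(p(-3, 2)*m)*n(2, -4) = ((7*2)*√23)*√((-4)² + 2²) = (14*√23)*√(16 + 4) = (14*√23)*√20 = (14*√23)*(2*√5) = 28*√115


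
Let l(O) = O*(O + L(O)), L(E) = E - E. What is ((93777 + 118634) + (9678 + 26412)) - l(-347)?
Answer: 128092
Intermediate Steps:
L(E) = 0
l(O) = O² (l(O) = O*(O + 0) = O*O = O²)
((93777 + 118634) + (9678 + 26412)) - l(-347) = ((93777 + 118634) + (9678 + 26412)) - 1*(-347)² = (212411 + 36090) - 1*120409 = 248501 - 120409 = 128092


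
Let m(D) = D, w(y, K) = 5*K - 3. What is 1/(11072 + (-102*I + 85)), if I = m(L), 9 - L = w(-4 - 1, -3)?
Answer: 1/8403 ≈ 0.00011901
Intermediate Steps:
w(y, K) = -3 + 5*K
L = 27 (L = 9 - (-3 + 5*(-3)) = 9 - (-3 - 15) = 9 - 1*(-18) = 9 + 18 = 27)
I = 27
1/(11072 + (-102*I + 85)) = 1/(11072 + (-102*27 + 85)) = 1/(11072 + (-2754 + 85)) = 1/(11072 - 2669) = 1/8403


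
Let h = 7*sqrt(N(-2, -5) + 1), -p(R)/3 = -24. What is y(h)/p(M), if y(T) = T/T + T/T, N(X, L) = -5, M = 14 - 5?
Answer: 1/36 ≈ 0.027778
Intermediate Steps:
M = 9
p(R) = 72 (p(R) = -3*(-24) = 72)
h = 14*I (h = 7*sqrt(-5 + 1) = 7*sqrt(-4) = 7*(2*I) = 14*I ≈ 14.0*I)
y(T) = 2 (y(T) = 1 + 1 = 2)
y(h)/p(M) = 2/72 = 2*(1/72) = 1/36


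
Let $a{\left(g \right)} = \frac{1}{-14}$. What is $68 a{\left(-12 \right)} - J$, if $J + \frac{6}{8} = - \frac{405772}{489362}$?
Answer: $- \frac{22457507}{6851068} \approx -3.278$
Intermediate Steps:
$J = - \frac{1545587}{978724}$ ($J = - \frac{3}{4} - \frac{405772}{489362} = - \frac{3}{4} - \frac{202886}{244681} = - \frac{1545587}{978724} \approx -1.5792$)
$a{\left(g \right)} = - \frac{1}{14}$
$68 a{\left(-12 \right)} - J = 68 \left(- \frac{1}{14}\right) - - \frac{1545587}{978724} = - \frac{34}{7} + \frac{1545587}{978724} = - \frac{22457507}{6851068}$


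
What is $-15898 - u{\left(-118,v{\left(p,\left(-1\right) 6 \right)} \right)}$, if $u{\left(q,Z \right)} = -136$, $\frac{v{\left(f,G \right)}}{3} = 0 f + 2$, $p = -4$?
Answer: $-15762$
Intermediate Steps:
$v{\left(f,G \right)} = 6$ ($v{\left(f,G \right)} = 3 \left(0 f + 2\right) = 3 \left(0 + 2\right) = 3 \cdot 2 = 6$)
$-15898 - u{\left(-118,v{\left(p,\left(-1\right) 6 \right)} \right)} = -15898 - -136 = -15898 + 136 = -15762$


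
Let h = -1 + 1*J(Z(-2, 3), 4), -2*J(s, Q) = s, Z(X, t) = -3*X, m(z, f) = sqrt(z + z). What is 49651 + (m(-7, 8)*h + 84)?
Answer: 49735 - 4*I*sqrt(14) ≈ 49735.0 - 14.967*I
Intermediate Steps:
m(z, f) = sqrt(2)*sqrt(z) (m(z, f) = sqrt(2*z) = sqrt(2)*sqrt(z))
J(s, Q) = -s/2
h = -4 (h = -1 + 1*(-(-3)*(-2)/2) = -1 + 1*(-1/2*6) = -1 + 1*(-3) = -1 - 3 = -4)
49651 + (m(-7, 8)*h + 84) = 49651 + ((sqrt(2)*sqrt(-7))*(-4) + 84) = 49651 + ((sqrt(2)*(I*sqrt(7)))*(-4) + 84) = 49651 + ((I*sqrt(14))*(-4) + 84) = 49651 + (-4*I*sqrt(14) + 84) = 49651 + (84 - 4*I*sqrt(14)) = 49735 - 4*I*sqrt(14)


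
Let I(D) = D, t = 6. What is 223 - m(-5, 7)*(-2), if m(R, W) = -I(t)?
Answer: 211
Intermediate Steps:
m(R, W) = -6 (m(R, W) = -1*6 = -6)
223 - m(-5, 7)*(-2) = 223 - (-6)*(-2) = 223 - 1*12 = 223 - 12 = 211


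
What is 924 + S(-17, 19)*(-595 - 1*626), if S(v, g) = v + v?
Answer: 42438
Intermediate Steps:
S(v, g) = 2*v
924 + S(-17, 19)*(-595 - 1*626) = 924 + (2*(-17))*(-595 - 1*626) = 924 - 34*(-595 - 626) = 924 - 34*(-1221) = 924 + 41514 = 42438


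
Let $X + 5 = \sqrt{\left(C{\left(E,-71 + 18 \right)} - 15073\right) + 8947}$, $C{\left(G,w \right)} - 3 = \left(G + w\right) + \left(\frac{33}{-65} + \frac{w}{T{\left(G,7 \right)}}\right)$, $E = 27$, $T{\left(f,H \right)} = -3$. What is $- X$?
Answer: $5 - \frac{i \sqrt{233163255}}{195} \approx 5.0 - 78.306 i$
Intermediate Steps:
$C{\left(G,w \right)} = \frac{162}{65} + G + \frac{2 w}{3}$ ($C{\left(G,w \right)} = 3 + \left(\left(G + w\right) + \left(\frac{33}{-65} + \frac{w}{-3}\right)\right) = 3 + \left(\left(G + w\right) + \left(33 \left(- \frac{1}{65}\right) + w \left(- \frac{1}{3}\right)\right)\right) = 3 - \left(\frac{33}{65} - G - \frac{2 w}{3}\right) = 3 + \left(- \frac{33}{65} + G + \frac{2 w}{3}\right) = \frac{162}{65} + G + \frac{2 w}{3}$)
$X = -5 + \frac{i \sqrt{233163255}}{195}$ ($X = -5 + \sqrt{\left(\left(\frac{162}{65} + 27 + \frac{2 \left(-71 + 18\right)}{3}\right) - 15073\right) + 8947} = -5 + \sqrt{\left(\left(\frac{162}{65} + 27 + \frac{2}{3} \left(-53\right)\right) - 15073\right) + 8947} = -5 + \sqrt{\left(\left(\frac{162}{65} + 27 - \frac{106}{3}\right) - 15073\right) + 8947} = -5 + \sqrt{\left(- \frac{1139}{195} - 15073\right) + 8947} = -5 + \sqrt{- \frac{2940374}{195} + 8947} = -5 + \sqrt{- \frac{1195709}{195}} = -5 + \frac{i \sqrt{233163255}}{195} \approx -5.0 + 78.306 i$)
$- X = - (-5 + \frac{i \sqrt{233163255}}{195}) = 5 - \frac{i \sqrt{233163255}}{195}$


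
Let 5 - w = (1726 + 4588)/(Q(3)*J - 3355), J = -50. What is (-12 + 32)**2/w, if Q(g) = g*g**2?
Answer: 1882000/29839 ≈ 63.072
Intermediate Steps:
Q(g) = g**3
w = 29839/4705 (w = 5 - (1726 + 4588)/(3**3*(-50) - 3355) = 5 - 6314/(27*(-50) - 3355) = 5 - 6314/(-1350 - 3355) = 5 - 6314/(-4705) = 5 - 6314*(-1)/4705 = 5 - 1*(-6314/4705) = 5 + 6314/4705 = 29839/4705 ≈ 6.3420)
(-12 + 32)**2/w = (-12 + 32)**2/(29839/4705) = 20**2*(4705/29839) = 400*(4705/29839) = 1882000/29839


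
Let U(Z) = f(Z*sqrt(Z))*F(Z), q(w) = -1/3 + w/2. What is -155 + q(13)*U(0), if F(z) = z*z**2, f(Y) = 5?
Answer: -155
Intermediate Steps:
F(z) = z**3
q(w) = -1/3 + w/2 (q(w) = -1*1/3 + w*(1/2) = -1/3 + w/2)
U(Z) = 5*Z**3
-155 + q(13)*U(0) = -155 + (-1/3 + (1/2)*13)*(5*0**3) = -155 + (-1/3 + 13/2)*(5*0) = -155 + (37/6)*0 = -155 + 0 = -155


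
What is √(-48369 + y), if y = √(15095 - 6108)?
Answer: √(-48369 + √8987) ≈ 219.71*I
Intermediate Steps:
y = √8987 ≈ 94.800
√(-48369 + y) = √(-48369 + √8987)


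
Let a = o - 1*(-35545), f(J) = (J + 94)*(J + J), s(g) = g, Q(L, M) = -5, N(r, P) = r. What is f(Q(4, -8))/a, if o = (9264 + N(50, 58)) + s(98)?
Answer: -890/44957 ≈ -0.019797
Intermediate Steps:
f(J) = 2*J*(94 + J) (f(J) = (94 + J)*(2*J) = 2*J*(94 + J))
o = 9412 (o = (9264 + 50) + 98 = 9314 + 98 = 9412)
a = 44957 (a = 9412 - 1*(-35545) = 9412 + 35545 = 44957)
f(Q(4, -8))/a = (2*(-5)*(94 - 5))/44957 = (2*(-5)*89)*(1/44957) = -890*1/44957 = -890/44957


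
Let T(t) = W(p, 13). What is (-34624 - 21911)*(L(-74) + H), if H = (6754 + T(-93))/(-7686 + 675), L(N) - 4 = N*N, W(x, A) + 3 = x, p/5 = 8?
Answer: -723902200205/2337 ≈ -3.0976e+8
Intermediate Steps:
p = 40 (p = 5*8 = 40)
W(x, A) = -3 + x
T(t) = 37 (T(t) = -3 + 40 = 37)
L(N) = 4 + N² (L(N) = 4 + N*N = 4 + N²)
H = -6791/7011 (H = (6754 + 37)/(-7686 + 675) = 6791/(-7011) = 6791*(-1/7011) = -6791/7011 ≈ -0.96862)
(-34624 - 21911)*(L(-74) + H) = (-34624 - 21911)*((4 + (-74)²) - 6791/7011) = -56535*((4 + 5476) - 6791/7011) = -56535*(5480 - 6791/7011) = -56535*38413489/7011 = -723902200205/2337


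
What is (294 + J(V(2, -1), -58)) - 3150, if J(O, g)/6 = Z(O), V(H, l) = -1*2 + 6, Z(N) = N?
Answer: -2832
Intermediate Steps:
V(H, l) = 4 (V(H, l) = -2 + 6 = 4)
J(O, g) = 6*O
(294 + J(V(2, -1), -58)) - 3150 = (294 + 6*4) - 3150 = (294 + 24) - 3150 = 318 - 3150 = -2832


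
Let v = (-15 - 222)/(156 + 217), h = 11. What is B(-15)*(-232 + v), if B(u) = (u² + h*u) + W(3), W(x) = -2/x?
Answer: -15445594/1119 ≈ -13803.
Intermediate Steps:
B(u) = -⅔ + u² + 11*u (B(u) = (u² + 11*u) - 2/3 = (u² + 11*u) - 2*⅓ = (u² + 11*u) - ⅔ = -⅔ + u² + 11*u)
v = -237/373 ≈ -0.63539
B(-15)*(-232 + v) = (-⅔ + (-15)² + 11*(-15))*(-232 - 237/373) = (-⅔ + 225 - 165)*(-86773/373) = (178/3)*(-86773/373) = -15445594/1119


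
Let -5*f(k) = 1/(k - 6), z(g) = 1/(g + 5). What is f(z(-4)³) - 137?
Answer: -3424/25 ≈ -136.96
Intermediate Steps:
z(g) = 1/(5 + g)
f(k) = -1/(5*(-6 + k)) (f(k) = -1/(5*(k - 6)) = -1/(5*(-6 + k)))
f(z(-4)³) - 137 = -1/(-30 + 5*(1/(5 - 4))³) - 137 = -1/(-30 + 5*(1/1)³) - 137 = -1/(-30 + 5*1³) - 137 = -1/(-30 + 5*1) - 137 = -1/(-30 + 5) - 137 = -1/(-25) - 137 = -1*(-1/25) - 137 = 1/25 - 137 = -3424/25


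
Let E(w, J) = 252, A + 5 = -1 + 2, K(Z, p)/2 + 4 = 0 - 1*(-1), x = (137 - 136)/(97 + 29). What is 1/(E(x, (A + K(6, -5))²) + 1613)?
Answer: 1/1865 ≈ 0.00053619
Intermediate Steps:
x = 1/126 ≈ 0.0079365
K(Z, p) = -6 (K(Z, p) = -8 + 2*(0 - 1*(-1)) = -8 + 2*(0 + 1) = -8 + 2*1 = -8 + 2 = -6)
A = -4 (A = -5 + (-1 + 2) = -5 + 1 = -4)
1/(E(x, (A + K(6, -5))²) + 1613) = 1/(252 + 1613) = 1/1865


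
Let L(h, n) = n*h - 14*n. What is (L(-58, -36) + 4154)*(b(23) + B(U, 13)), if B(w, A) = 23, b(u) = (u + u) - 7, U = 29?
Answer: 418252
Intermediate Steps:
b(u) = -7 + 2*u (b(u) = 2*u - 7 = -7 + 2*u)
L(h, n) = -14*n + h*n (L(h, n) = h*n - 14*n = -14*n + h*n)
(L(-58, -36) + 4154)*(b(23) + B(U, 13)) = (-36*(-14 - 58) + 4154)*((-7 + 2*23) + 23) = (-36*(-72) + 4154)*((-7 + 46) + 23) = (2592 + 4154)*(39 + 23) = 6746*62 = 418252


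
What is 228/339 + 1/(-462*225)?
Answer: 7900087/11746350 ≈ 0.67256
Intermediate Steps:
228/339 + 1/(-462*225) = 228*(1/339) - 1/462*1/225 = 76/113 - 1/103950 = 7900087/11746350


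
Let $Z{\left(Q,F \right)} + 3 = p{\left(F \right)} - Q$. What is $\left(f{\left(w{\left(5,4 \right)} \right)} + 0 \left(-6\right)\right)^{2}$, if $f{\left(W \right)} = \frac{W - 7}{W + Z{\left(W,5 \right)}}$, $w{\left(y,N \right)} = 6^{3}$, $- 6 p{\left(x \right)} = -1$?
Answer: $\frac{1572516}{289} \approx 5441.2$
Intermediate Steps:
$p{\left(x \right)} = \frac{1}{6}$ ($p{\left(x \right)} = \left(- \frac{1}{6}\right) \left(-1\right) = \frac{1}{6}$)
$w{\left(y,N \right)} = 216$
$Z{\left(Q,F \right)} = - \frac{17}{6} - Q$ ($Z{\left(Q,F \right)} = -3 - \left(- \frac{1}{6} + Q\right) = - \frac{17}{6} - Q$)
$f{\left(W \right)} = \frac{42}{17} - \frac{6 W}{17}$ ($f{\left(W \right)} = \frac{W - 7}{W - \left(\frac{17}{6} + W\right)} = \frac{-7 + W}{- \frac{17}{6}} = \left(-7 + W\right) \left(- \frac{6}{17}\right) = \frac{42}{17} - \frac{6 W}{17}$)
$\left(f{\left(w{\left(5,4 \right)} \right)} + 0 \left(-6\right)\right)^{2} = \left(\left(\frac{42}{17} - \frac{1296}{17}\right) + 0 \left(-6\right)\right)^{2} = \left(\left(\frac{42}{17} - \frac{1296}{17}\right) + 0\right)^{2} = \left(- \frac{1254}{17} + 0\right)^{2} = \left(- \frac{1254}{17}\right)^{2} = \frac{1572516}{289}$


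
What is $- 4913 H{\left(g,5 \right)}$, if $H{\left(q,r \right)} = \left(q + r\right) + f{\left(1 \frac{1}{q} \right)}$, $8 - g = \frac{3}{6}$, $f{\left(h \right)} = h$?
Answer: $- \frac{1862027}{30} \approx -62068.0$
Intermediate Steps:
$g = \frac{15}{2}$ ($g = 8 - \frac{3}{6} = 8 - 3 \cdot \frac{1}{6} = 8 - \frac{1}{2} = \frac{15}{2} \approx 7.5$)
$H{\left(q,r \right)} = q + r + \frac{1}{q}$ ($H{\left(q,r \right)} = \left(q + r\right) + 1 \frac{1}{q} = \left(q + r\right) + \frac{1}{q} = q + r + \frac{1}{q}$)
$- 4913 H{\left(g,5 \right)} = - 4913 \left(\frac{15}{2} + 5 + \frac{1}{\frac{15}{2}}\right) = - 4913 \left(\frac{15}{2} + 5 + \frac{2}{15}\right) = \left(-4913\right) \frac{379}{30} = - \frac{1862027}{30}$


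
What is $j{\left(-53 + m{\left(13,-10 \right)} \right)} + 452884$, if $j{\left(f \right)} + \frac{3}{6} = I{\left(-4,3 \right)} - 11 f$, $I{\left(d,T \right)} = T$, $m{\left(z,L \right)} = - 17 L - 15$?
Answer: $\frac{903529}{2} \approx 4.5176 \cdot 10^{5}$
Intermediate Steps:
$m{\left(z,L \right)} = -15 - 17 L$
$j{\left(f \right)} = \frac{5}{2} - 11 f$ ($j{\left(f \right)} = - \frac{1}{2} - \left(-3 + 11 f\right) = \frac{5}{2} - 11 f$)
$j{\left(-53 + m{\left(13,-10 \right)} \right)} + 452884 = \left(\frac{5}{2} - 11 \left(-53 - -155\right)\right) + 452884 = \left(\frac{5}{2} - 11 \left(-53 + \left(-15 + 170\right)\right)\right) + 452884 = \left(\frac{5}{2} - 11 \left(-53 + 155\right)\right) + 452884 = \left(\frac{5}{2} - 1122\right) + 452884 = - \frac{2239}{2} + 452884 = \frac{903529}{2}$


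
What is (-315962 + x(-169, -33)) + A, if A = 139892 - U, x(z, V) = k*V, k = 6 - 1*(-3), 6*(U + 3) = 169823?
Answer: -1228007/6 ≈ -2.0467e+5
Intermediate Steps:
U = 169805/6 (U = -3 + (1/6)*169823 = -3 + 169823/6 = 169805/6 ≈ 28301.)
k = 9 (k = 6 + 3 = 9)
x(z, V) = 9*V
A = 669547/6 (A = 139892 - 1*169805/6 = 139892 - 169805/6 = 669547/6 ≈ 1.1159e+5)
(-315962 + x(-169, -33)) + A = (-315962 + 9*(-33)) + 669547/6 = (-315962 - 297) + 669547/6 = -316259 + 669547/6 = -1228007/6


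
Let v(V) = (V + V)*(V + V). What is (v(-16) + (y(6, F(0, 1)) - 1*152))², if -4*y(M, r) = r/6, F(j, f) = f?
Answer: 437939329/576 ≈ 7.6031e+5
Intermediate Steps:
v(V) = 4*V² (v(V) = (2*V)*(2*V) = 4*V²)
y(M, r) = -r/24 (y(M, r) = -r/(4*6) = -r/24)
(v(-16) + (y(6, F(0, 1)) - 1*152))² = (4*(-16)² + (-1/24*1 - 1*152))² = (4*256 + (-1/24 - 152))² = (1024 - 3649/24)² = (20927/24)² = 437939329/576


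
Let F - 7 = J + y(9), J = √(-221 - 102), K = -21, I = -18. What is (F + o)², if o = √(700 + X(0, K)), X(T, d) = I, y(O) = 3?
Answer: (10 + √682 + I*√323)² ≈ 981.3 + 1298.1*I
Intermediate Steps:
X(T, d) = -18
J = I*√323 (J = √(-323) = I*√323 ≈ 17.972*I)
F = 10 + I*√323 (F = 7 + (I*√323 + 3) = 7 + (3 + I*√323) = 10 + I*√323 ≈ 10.0 + 17.972*I)
o = √682 (o = √(700 - 18) = √682 ≈ 26.115)
(F + o)² = ((10 + I*√323) + √682)² = (10 + √682 + I*√323)²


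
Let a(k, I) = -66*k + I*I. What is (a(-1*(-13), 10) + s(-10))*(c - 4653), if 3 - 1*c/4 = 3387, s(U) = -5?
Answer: 13878207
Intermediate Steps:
c = -13536 (c = 12 - 4*3387 = 12 - 13548 = -13536)
a(k, I) = I² - 66*k (a(k, I) = -66*k + I² = I² - 66*k)
(a(-1*(-13), 10) + s(-10))*(c - 4653) = ((10² - (-66)*(-13)) - 5)*(-13536 - 4653) = ((100 - 66*13) - 5)*(-18189) = ((100 - 858) - 5)*(-18189) = (-758 - 5)*(-18189) = -763*(-18189) = 13878207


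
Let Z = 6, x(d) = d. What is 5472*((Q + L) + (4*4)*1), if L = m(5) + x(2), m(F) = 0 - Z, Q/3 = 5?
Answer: 147744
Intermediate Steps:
Q = 15 (Q = 3*5 = 15)
m(F) = -6 (m(F) = 0 - 1*6 = 0 - 6 = -6)
L = -4 (L = -6 + 2 = -4)
5472*((Q + L) + (4*4)*1) = 5472*((15 - 4) + (4*4)*1) = 5472*(11 + 16*1) = 5472*(11 + 16) = 5472*27 = 147744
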